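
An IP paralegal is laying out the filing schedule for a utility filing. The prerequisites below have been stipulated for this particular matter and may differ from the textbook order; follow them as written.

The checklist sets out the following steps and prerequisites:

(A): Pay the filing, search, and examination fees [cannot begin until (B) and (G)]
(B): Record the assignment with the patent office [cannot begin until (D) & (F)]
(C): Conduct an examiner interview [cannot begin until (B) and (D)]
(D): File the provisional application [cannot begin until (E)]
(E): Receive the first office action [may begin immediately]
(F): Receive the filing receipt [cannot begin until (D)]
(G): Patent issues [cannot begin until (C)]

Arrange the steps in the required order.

(E) has no prerequisites → (E) first.
(D) needed (E), now all done → (D).
(F) is the only step now ready → (F).
That leaves (B) as the only ready step → (B).
That leaves (C) as the only ready step → (C).
That leaves (G) as the only ready step → (G).
That leaves (A) as the only ready step → (A).

(E) (D) (F) (B) (C) (G) (A)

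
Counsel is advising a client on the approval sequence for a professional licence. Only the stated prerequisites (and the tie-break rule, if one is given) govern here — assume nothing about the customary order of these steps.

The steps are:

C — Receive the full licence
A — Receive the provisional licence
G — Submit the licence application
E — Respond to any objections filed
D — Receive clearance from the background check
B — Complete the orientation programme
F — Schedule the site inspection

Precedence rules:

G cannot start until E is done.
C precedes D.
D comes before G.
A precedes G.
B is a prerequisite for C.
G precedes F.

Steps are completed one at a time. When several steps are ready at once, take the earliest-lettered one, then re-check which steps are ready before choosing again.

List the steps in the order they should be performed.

Nothing is required for A, B and E. A has the earlier label → A first.
Now B and E have their prerequisites met. B has the earlier label, so B next.
C now also ready, so the ready set is {C, E}; C has the earlier label → C.
D now also ready, so the ready set is {D, E}; D has the earlier label → D.
E is the only step now ready → E.
Next only G has its prerequisites met → G.
F is the only step now ready → F.

A, B, C, D, E, G, F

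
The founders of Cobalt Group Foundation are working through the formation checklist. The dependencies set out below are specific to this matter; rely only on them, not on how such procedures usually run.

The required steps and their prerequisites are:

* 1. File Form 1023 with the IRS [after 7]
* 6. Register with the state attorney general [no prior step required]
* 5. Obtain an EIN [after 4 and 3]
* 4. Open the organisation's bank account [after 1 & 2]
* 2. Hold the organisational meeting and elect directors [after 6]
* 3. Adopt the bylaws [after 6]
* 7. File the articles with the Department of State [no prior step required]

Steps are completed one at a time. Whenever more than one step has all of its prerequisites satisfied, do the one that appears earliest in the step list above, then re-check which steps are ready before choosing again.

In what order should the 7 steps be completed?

6 and 7 have no prerequisites; 6 is listed earlier, so 6 is first.
2 and 3 now also ready, so the ready set is {2, 3, 7}; 2 is listed earlier → 2.
3 and 7 are both available; 3 is listed earlier → 3.
Next only 7 has its prerequisites met → 7.
That leaves 1 as the only ready step → 1.
That leaves 4 as the only ready step → 4.
Next only 5 has its prerequisites met → 5.

6 2 3 7 1 4 5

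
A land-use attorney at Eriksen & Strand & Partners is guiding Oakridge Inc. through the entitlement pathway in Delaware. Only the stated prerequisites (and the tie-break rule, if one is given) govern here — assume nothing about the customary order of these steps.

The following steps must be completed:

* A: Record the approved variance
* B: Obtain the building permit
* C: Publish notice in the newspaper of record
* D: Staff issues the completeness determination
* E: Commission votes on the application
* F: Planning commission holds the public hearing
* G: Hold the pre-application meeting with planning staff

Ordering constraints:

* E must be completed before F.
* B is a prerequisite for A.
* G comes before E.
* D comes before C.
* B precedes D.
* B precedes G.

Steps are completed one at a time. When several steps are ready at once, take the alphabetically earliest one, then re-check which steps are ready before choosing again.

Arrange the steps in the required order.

B has no prerequisites → B first.
Ready: A, D and G. A has the earlier label → A.
Ready: D and G. D has the earlier label → D.
Ready: C and G. C has the earlier label → C.
G needed B, now all done → G.
That leaves E as the only ready step → E.
F needed E, now all done → F.

B, A, D, C, G, E, F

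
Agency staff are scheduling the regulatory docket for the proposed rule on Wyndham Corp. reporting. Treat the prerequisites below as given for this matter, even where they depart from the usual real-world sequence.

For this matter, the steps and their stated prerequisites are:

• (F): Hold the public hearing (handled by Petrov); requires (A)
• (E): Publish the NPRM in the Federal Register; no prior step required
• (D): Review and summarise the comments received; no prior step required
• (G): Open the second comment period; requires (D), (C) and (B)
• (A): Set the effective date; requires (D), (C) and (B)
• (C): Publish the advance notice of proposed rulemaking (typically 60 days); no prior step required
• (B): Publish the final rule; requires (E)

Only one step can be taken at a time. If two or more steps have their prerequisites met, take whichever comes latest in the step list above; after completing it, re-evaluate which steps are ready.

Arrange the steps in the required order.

Nothing is required for (C), (D) and (E). (C) is listed later → (C) first.
Now (D) and (E) have their prerequisites met. (D) is listed later, so (D) next.
Next only (E) has its prerequisites met → (E).
That leaves (B) as the only ready step → (B).
(A) and (G) are both available; (A) is listed later → (A).
Now (G) and (F) have their prerequisites met. (G) is listed later, so (G) next.
(F) needed (A), now all done → (F).

(C), (D), (E), (B), (A), (G), (F)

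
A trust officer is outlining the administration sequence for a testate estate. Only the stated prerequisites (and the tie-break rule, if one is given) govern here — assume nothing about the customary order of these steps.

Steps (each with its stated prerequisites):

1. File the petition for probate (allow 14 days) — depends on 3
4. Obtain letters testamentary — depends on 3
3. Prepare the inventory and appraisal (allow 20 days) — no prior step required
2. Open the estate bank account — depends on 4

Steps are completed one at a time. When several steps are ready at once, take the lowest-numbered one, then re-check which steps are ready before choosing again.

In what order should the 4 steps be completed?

3 1 4 2

3 has no prerequisites → 3 first.
Ready: 1 and 4. 1 has the earlier label → 1.
4 needed 3, now all done → 4.
2 needed 4, now all done → 2.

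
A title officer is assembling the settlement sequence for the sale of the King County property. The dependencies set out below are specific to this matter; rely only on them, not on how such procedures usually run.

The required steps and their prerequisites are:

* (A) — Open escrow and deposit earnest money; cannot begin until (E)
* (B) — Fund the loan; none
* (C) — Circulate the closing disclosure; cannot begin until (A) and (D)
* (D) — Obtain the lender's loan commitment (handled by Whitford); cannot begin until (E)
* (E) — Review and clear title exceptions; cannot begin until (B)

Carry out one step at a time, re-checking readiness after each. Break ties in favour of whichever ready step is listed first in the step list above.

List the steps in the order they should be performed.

(B) is the only step with nothing outstanding, so it goes first.
(E) needed (B), now all done → (E).
Ready: (A) and (D). (A) is listed earlier → (A).
That leaves (D) as the only ready step → (D).
(C) needed (A) and (D), now all done → (C).

(B), (E), (A), (D), (C)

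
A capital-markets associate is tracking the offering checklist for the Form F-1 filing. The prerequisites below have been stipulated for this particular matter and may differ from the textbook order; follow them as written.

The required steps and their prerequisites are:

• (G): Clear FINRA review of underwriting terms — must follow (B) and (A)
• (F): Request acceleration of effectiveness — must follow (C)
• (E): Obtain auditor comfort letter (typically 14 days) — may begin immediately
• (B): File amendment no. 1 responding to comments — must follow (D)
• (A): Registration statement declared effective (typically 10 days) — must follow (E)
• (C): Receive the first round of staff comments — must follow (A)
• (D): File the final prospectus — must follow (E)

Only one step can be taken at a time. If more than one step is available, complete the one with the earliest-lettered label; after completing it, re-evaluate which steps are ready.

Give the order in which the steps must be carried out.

(E) has no prerequisites → (E) first.
Now (A) and (D) have their prerequisites met. (A) has the earlier label, so (A) next.
Now (C) and (D) have their prerequisites met. (C) has the earlier label, so (C) next.
(F) now also ready, so the ready set is {(D), (F)}; (D) has the earlier label → (D).
Ready: (B) and (F). (B) has the earlier label → (B).
(G) now also ready, so the ready set is {(F), (G)}; (F) has the earlier label → (F).
(G) needed (A) and (B), now all done → (G).

(E) → (A) → (C) → (D) → (B) → (F) → (G)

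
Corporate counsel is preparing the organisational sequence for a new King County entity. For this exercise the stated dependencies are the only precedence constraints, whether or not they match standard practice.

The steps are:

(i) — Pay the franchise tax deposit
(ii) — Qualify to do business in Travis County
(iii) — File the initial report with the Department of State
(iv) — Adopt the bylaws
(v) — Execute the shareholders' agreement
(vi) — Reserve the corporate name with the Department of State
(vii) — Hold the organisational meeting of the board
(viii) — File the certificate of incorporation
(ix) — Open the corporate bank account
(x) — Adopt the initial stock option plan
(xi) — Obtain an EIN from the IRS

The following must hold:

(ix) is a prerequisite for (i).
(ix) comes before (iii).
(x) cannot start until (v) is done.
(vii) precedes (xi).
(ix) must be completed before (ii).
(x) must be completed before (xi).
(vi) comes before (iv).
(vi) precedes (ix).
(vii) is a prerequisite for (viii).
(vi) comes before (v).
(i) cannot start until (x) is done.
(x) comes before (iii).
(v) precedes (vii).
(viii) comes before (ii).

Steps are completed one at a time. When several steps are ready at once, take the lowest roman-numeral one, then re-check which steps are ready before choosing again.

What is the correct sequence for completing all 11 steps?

Only (vi) has no prerequisites, so it is first.
Ready: (iv), (v) and (ix). (iv) has the earlier label → (iv).
Now (v) and (ix) have their prerequisites met. (v) has the earlier label, so (v) next.
Now (vii), (ix) and (x) have their prerequisites met. (vii) has the earlier label, so (vii) next.
(viii), (ix) and (x) are all available; (viii) has the earlier label → (viii).
Ready: (ix) and (x). (ix) has the earlier label → (ix).
(ii) now also ready, so the ready set is {(ii), (x)}; (ii) has the earlier label → (ii).
(x) is the only step now ready → (x).
Now (i), (iii) and (xi) have their prerequisites met. (i) has the earlier label, so (i) next.
(iii) and (xi) are both available; (iii) has the earlier label → (iii).
Next only (xi) has its prerequisites met → (xi).

(vi), (iv), (v), (vii), (viii), (ix), (ii), (x), (i), (iii), (xi)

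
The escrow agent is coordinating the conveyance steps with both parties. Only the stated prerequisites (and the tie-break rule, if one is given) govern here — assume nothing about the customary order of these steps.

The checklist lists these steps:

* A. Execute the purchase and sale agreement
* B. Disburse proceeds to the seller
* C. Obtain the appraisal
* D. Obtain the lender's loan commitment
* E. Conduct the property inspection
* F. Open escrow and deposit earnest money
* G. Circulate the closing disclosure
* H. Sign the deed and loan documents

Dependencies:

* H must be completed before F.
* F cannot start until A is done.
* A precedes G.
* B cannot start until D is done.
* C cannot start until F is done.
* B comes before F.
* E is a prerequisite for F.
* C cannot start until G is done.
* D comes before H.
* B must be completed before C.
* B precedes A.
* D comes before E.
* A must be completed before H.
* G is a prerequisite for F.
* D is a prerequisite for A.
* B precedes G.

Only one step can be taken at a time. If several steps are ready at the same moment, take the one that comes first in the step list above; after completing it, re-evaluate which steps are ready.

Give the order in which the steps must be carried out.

D, B, A, E, G, H, F, C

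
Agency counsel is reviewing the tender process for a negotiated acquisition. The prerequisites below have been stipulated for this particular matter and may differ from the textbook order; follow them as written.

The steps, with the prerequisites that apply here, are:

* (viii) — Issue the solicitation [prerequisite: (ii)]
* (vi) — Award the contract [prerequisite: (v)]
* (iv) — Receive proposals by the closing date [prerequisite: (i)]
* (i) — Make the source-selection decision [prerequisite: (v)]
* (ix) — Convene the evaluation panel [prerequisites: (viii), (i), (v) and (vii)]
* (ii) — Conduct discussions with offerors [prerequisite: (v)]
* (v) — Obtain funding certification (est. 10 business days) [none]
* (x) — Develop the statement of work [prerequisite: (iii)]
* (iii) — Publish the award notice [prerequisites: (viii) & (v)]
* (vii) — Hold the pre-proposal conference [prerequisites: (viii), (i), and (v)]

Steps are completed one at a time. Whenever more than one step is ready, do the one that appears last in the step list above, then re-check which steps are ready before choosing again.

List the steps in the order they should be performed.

(v) (ii) (i) (iv) (vi) (viii) (vii) (iii) (x) (ix)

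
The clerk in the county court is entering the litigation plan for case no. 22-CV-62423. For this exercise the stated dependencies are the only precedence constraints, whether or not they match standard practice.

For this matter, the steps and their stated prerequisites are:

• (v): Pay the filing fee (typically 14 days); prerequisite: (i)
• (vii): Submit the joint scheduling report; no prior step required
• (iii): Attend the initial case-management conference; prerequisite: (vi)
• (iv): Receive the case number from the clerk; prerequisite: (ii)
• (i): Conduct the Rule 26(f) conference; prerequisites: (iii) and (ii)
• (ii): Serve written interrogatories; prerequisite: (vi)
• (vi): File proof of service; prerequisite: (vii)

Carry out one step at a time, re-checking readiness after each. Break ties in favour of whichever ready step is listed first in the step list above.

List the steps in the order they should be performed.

(vii) → (vi) → (iii) → (ii) → (iv) → (i) → (v)

(vii) has no prerequisites → (vii) first.
(vi) needed (vii), now all done → (vi).
Ready: (iii) and (ii). (iii) is listed earlier → (iii).
(ii) needed (vi), now all done → (ii).
Ready: (iv) and (i). (iv) is listed earlier → (iv).
(i) needed (iii) and (ii), now all done → (i).
That leaves (v) as the only ready step → (v).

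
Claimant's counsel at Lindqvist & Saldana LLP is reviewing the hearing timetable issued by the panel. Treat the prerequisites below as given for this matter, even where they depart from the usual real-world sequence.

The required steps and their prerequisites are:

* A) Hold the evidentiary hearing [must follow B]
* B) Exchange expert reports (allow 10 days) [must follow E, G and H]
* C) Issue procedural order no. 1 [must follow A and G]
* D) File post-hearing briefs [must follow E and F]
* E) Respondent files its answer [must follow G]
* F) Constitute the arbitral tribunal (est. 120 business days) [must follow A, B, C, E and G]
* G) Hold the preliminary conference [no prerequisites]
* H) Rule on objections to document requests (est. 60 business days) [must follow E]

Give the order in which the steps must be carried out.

G has no prerequisites → G first.
E needed G, now all done → E.
H is the only step now ready → H.
B is the only step now ready → B.
A needed B, now all done → A.
C is the only step now ready → C.
Next only F has its prerequisites met → F.
Next only D has its prerequisites met → D.

G, E, H, B, A, C, F, D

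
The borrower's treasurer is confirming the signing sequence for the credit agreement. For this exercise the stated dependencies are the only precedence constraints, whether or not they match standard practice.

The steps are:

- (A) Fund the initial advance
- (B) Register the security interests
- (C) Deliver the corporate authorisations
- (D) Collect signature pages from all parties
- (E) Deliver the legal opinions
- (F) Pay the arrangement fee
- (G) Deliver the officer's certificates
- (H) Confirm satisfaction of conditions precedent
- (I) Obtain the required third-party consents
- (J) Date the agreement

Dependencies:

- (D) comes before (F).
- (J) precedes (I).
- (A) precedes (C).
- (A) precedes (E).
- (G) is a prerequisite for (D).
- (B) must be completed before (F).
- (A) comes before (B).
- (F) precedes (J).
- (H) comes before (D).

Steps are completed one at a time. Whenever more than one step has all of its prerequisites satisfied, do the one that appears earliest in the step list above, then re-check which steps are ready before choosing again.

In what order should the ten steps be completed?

(A), (B), (C), (E), (G), (H), (D), (F), (J), (I)

(A), (G) and (H) have no prerequisites; (A) is listed earlier, so (A) is first.
Ready: (B), (C), (E), (G) and (H). (B) is listed earlier → (B).
Now (C), (E), (G) and (H) have their prerequisites met. (C) is listed earlier, so (C) next.
Now (E), (G) and (H) have their prerequisites met. (E) is listed earlier, so (E) next.
Ready: (G) and (H). (G) is listed earlier → (G).
(H) is the only step now ready → (H).
(D) is the only step now ready → (D).
(F) is the only step now ready → (F).
(J) needed (F), now all done → (J).
(I) needed (J), now all done → (I).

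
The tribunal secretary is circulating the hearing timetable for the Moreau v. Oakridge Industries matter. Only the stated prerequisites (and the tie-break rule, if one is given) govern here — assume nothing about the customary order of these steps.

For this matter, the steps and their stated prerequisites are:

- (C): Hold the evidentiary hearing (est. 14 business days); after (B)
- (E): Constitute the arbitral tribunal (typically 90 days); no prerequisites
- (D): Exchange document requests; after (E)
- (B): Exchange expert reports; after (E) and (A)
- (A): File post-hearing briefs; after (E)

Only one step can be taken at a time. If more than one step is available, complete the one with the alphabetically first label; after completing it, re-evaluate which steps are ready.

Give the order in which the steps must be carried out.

(E), (A), (B), (C), (D)

(E) has no prerequisites → (E) first.
Ready: (A) and (D). (A) has the earlier label → (A).
Ready: (B) and (D). (B) has the earlier label → (B).
(C) now also ready, so the ready set is {(C), (D)}; (C) has the earlier label → (C).
(D) needed (E), now all done → (D).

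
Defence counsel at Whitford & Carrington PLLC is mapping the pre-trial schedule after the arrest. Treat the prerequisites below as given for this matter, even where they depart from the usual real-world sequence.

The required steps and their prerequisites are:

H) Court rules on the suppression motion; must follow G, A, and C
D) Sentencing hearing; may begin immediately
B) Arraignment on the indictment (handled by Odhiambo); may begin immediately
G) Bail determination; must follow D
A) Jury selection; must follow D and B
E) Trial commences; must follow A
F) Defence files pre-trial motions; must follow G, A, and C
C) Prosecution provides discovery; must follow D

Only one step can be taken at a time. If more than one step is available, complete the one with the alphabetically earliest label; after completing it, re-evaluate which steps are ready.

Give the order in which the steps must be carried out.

B, D, A, C, E, G, F, H

B and D have no prerequisites; B has the earlier label, so B is first.
Next only D has its prerequisites met → D.
A, C and G are all available; A has the earlier label → A.
E now also ready, so the ready set is {C, E, G}; C has the earlier label → C.
E and G are both available; E has the earlier label → E.
That leaves G as the only ready step → G.
Now F and H have their prerequisites met. F has the earlier label, so F next.
H needed A, C and G, now all done → H.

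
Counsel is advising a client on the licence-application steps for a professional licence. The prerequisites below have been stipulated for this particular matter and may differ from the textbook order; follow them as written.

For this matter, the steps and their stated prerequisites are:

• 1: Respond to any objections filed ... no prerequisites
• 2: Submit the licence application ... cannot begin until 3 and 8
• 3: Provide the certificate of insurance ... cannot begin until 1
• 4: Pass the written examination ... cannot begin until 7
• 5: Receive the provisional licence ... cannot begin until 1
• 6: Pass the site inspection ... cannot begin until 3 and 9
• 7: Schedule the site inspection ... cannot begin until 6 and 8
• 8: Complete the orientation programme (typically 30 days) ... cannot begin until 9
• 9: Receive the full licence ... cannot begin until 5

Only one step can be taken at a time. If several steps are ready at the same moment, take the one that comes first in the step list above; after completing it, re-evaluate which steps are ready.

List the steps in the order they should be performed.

1 → 3 → 5 → 9 → 6 → 8 → 2 → 7 → 4

1 is the only step with nothing outstanding, so it goes first.
Now 3 and 5 have their prerequisites met. 3 is listed earlier, so 3 next.
5 needed 1, now all done → 5.
That leaves 9 as the only ready step → 9.
6 and 8 are both available; 6 is listed earlier → 6.
8 is the only step now ready → 8.
Now 2 and 7 have their prerequisites met. 2 is listed earlier, so 2 next.
7 needed 6 and 8, now all done → 7.
4 needed 7, now all done → 4.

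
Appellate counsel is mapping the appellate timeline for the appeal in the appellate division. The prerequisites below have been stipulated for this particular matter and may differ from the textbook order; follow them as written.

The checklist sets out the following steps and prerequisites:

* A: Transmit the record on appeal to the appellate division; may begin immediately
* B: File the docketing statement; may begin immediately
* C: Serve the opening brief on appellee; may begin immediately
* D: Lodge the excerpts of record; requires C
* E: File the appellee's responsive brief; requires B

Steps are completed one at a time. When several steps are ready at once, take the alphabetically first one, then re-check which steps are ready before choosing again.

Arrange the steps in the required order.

Nothing is required for A, B and C. A has the earlier label → A first.
Ready: B and C. B has the earlier label → B.
C and E are both available; C has the earlier label → C.
D now also ready, so the ready set is {D, E}; D has the earlier label → D.
Next only E has its prerequisites met → E.

A, B, C, D, E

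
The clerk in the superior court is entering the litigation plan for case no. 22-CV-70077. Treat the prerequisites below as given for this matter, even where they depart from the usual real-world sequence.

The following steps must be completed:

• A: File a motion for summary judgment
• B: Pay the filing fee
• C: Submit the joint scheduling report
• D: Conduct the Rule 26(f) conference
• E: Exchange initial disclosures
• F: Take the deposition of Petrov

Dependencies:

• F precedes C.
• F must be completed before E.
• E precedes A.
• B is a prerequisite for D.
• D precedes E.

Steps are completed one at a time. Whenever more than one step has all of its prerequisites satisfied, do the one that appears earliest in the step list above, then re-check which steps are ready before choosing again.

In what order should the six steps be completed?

B D F C E A

B and F have no prerequisites; B is listed earlier, so B is first.
Ready: D and F. D is listed earlier → D.
Next only F has its prerequisites met → F.
C and E are both available; C is listed earlier → C.
E is the only step now ready → E.
That leaves A as the only ready step → A.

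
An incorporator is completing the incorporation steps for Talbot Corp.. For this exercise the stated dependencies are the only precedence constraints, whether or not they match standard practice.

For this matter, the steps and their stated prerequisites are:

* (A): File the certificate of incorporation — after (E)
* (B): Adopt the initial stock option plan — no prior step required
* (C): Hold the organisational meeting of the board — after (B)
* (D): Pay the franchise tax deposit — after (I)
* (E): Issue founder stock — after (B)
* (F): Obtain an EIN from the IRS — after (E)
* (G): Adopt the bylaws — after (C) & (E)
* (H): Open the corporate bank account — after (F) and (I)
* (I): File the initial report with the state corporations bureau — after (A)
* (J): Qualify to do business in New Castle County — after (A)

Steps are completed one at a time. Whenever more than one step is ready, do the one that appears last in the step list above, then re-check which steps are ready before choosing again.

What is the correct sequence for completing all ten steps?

Only (B) has no prerequisites, so it is first.
Now (E) and (C) have their prerequisites met. (E) is listed later, so (E) next.
Now (F), (C) and (A) have their prerequisites met. (F) is listed later, so (F) next.
Ready: (C) and (A). (C) is listed later → (C).
(G) now also ready, so the ready set is {(G), (A)}; (G) is listed later → (G).
That leaves (A) as the only ready step → (A).
(J) and (I) are both available; (J) is listed later → (J).
Next only (I) has its prerequisites met → (I).
Ready: (H) and (D). (H) is listed later → (H).
That leaves (D) as the only ready step → (D).

(B) (E) (F) (C) (G) (A) (J) (I) (H) (D)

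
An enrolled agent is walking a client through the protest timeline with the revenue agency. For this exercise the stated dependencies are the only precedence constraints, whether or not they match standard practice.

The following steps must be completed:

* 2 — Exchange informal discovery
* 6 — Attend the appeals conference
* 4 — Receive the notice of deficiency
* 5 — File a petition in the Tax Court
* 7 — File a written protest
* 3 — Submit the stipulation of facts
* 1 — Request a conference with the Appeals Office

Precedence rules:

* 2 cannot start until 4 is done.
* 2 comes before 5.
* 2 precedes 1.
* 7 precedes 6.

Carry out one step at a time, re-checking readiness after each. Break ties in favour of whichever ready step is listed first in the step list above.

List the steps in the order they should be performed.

Nothing is required for 4, 7 and 3. 4 is listed earlier → 4 first.
2 now also ready, so the ready set is {2, 7, 3}; 2 is listed earlier → 2.
5 and 1 now also ready, so the ready set is {5, 7, 3, 1}; 5 is listed earlier → 5.
Ready: 7, 3 and 1. 7 is listed earlier → 7.
6 now also ready, so the ready set is {6, 3, 1}; 6 is listed earlier → 6.
Ready: 3 and 1. 3 is listed earlier → 3.
1 needed 2, now all done → 1.

4, 2, 5, 7, 6, 3, 1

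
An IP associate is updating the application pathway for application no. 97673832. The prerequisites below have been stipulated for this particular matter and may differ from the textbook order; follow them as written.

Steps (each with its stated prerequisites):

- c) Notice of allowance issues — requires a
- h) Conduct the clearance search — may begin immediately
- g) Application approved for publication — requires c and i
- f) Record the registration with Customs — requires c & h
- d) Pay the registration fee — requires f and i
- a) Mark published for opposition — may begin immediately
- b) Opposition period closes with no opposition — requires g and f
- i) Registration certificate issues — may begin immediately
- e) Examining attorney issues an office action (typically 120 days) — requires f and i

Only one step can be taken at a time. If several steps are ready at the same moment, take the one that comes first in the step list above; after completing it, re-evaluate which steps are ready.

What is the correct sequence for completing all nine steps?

h, a and i have no prerequisites; h is listed earlier, so h is first.
a and i are both available; a is listed earlier → a.
c now also ready, so the ready set is {c, i}; c is listed earlier → c.
f and i are both available; f is listed earlier → f.
That leaves i as the only ready step → i.
g, d and e are all available; g is listed earlier → g.
Now d, b and e have their prerequisites met. d is listed earlier, so d next.
b and e are both available; b is listed earlier → b.
Next only e has its prerequisites met → e.

h → a → c → f → i → g → d → b → e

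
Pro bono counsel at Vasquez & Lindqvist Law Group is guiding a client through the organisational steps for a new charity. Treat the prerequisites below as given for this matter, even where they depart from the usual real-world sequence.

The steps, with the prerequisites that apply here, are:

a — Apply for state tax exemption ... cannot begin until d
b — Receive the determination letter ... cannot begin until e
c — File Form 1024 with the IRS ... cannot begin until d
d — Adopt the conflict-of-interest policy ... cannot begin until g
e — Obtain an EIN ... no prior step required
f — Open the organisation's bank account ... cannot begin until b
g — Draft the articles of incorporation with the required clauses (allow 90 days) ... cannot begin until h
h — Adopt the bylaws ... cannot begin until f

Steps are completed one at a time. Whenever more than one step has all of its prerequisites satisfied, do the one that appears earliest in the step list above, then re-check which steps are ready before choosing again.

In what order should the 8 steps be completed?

Only e has no prerequisites, so it is first.
b needed e, now all done → b.
f needed b, now all done → f.
Next only h has its prerequisites met → h.
That leaves g as the only ready step → g.
d needed g, now all done → d.
Now a and c have their prerequisites met. a is listed earlier, so a next.
c needed d, now all done → c.

e b f h g d a c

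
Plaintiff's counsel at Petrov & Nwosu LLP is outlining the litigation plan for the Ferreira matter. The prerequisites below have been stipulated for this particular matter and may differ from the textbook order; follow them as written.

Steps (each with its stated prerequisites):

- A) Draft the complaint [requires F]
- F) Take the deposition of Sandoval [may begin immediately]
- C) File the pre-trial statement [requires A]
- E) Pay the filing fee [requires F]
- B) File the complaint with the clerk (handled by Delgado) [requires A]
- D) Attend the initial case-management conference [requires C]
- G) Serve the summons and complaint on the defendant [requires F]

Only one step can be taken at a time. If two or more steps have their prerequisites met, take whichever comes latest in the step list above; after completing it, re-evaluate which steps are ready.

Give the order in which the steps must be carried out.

F, G, E, A, B, C, D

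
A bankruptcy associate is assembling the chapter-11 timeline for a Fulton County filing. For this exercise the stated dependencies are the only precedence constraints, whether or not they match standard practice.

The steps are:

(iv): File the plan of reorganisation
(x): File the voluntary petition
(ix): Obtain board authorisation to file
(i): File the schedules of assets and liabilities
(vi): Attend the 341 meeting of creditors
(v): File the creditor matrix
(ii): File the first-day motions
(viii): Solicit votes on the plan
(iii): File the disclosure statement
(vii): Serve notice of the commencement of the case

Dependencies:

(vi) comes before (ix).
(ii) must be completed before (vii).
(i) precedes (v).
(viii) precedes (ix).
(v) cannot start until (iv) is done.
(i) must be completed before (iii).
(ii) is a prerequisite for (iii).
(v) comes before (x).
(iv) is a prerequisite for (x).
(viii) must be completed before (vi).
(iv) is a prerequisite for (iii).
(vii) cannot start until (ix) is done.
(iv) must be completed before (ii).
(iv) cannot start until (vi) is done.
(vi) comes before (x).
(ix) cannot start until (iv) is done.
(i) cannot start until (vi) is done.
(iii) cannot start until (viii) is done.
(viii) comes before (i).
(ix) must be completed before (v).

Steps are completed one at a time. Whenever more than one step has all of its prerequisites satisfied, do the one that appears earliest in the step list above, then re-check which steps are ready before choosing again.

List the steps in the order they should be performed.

(viii) has no prerequisites → (viii) first.
(vi) needed (viii), now all done → (vi).
Now (iv) and (i) have their prerequisites met. (iv) is listed earlier, so (iv) next.
Now (ix), (i) and (ii) have their prerequisites met. (ix) is listed earlier, so (ix) next.
Now (i) and (ii) have their prerequisites met. (i) is listed earlier, so (i) next.
(v) now also ready, so the ready set is {(v), (ii)}; (v) is listed earlier → (v).
(x) now also ready, so the ready set is {(x), (ii)}; (x) is listed earlier → (x).
That leaves (ii) as the only ready step → (ii).
(iii) and (vii) are both available; (iii) is listed earlier → (iii).
(vii) needed (ix) and (ii), now all done → (vii).

(viii) (vi) (iv) (ix) (i) (v) (x) (ii) (iii) (vii)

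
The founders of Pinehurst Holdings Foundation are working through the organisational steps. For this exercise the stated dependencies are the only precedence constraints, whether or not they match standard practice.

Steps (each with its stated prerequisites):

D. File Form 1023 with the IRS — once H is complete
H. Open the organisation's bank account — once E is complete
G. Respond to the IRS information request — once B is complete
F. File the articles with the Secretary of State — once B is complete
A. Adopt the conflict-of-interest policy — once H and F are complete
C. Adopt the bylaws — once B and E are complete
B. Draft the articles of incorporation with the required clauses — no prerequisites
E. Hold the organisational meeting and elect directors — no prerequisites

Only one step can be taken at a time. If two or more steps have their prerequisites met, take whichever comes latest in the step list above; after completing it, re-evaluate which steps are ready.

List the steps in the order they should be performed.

Nothing is required for E and B. E is listed later → E first.
B and H are both available; B is listed later → B.
C, F and G now also ready, so the ready set is {C, F, G, H}; C is listed later → C.
Ready: F, G and H. F is listed later → F.
Now G and H have their prerequisites met. G is listed later, so G next.
H needed E, now all done → H.
Now A and D have their prerequisites met. A is listed later, so A next.
D needed H, now all done → D.

E, B, C, F, G, H, A, D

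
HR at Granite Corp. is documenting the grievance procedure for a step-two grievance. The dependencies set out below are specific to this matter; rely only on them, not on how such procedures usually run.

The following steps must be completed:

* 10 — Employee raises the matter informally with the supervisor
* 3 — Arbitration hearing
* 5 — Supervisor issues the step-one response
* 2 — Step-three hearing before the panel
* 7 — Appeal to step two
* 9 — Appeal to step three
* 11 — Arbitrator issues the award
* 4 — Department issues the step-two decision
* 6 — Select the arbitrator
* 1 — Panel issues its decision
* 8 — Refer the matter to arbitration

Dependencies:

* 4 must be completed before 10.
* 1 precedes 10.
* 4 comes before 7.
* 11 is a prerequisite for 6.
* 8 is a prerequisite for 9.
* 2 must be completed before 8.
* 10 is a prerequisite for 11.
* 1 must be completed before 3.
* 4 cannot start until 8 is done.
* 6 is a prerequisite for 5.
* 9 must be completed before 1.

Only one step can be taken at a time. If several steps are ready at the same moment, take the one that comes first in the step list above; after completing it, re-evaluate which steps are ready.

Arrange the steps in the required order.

2 → 8 → 9 → 4 → 7 → 1 → 10 → 3 → 11 → 6 → 5

2 is the only step with nothing outstanding, so it goes first.
8 needed 2, now all done → 8.
Now 9 and 4 have their prerequisites met. 9 is listed earlier, so 9 next.
1 now also ready, so the ready set is {4, 1}; 4 is listed earlier → 4.
7 and 1 are both available; 7 is listed earlier → 7.
Next only 1 has its prerequisites met → 1.
10 and 3 are both available; 10 is listed earlier → 10.
Now 3 and 11 have their prerequisites met. 3 is listed earlier, so 3 next.
Next only 11 has its prerequisites met → 11.
6 needed 11, now all done → 6.
5 is the only step now ready → 5.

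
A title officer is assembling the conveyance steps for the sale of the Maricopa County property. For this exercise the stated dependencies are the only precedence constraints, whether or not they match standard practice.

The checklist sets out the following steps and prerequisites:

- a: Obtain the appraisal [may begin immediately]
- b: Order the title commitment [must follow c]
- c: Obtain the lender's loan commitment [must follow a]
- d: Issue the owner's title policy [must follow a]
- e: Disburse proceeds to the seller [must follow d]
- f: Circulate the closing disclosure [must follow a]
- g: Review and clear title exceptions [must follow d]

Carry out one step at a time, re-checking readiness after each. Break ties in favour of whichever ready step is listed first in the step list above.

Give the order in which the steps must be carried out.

Only a has no prerequisites, so it is first.
Now c, d and f have their prerequisites met. c is listed earlier, so c next.
b, d and f are all available; b is listed earlier → b.
d and f are both available; d is listed earlier → d.
Ready: e, f and g. e is listed earlier → e.
f and g are both available; f is listed earlier → f.
g needed d, now all done → g.

a, c, b, d, e, f, g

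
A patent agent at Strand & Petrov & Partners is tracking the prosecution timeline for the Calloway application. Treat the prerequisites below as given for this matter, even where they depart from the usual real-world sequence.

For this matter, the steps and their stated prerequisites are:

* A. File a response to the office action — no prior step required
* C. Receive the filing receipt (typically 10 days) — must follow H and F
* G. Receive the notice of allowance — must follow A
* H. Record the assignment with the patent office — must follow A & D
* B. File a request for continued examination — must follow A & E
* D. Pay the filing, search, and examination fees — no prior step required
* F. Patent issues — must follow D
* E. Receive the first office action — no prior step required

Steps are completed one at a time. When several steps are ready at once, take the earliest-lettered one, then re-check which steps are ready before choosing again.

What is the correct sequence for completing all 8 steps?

A → D → E → B → F → G → H → C

Nothing is required for A, D and E. A has the earlier label → A first.
G now also ready, so the ready set is {D, E, G}; D has the earlier label → D.
F and H now also ready, so the ready set is {E, F, G, H}; E has the earlier label → E.
B now also ready, so the ready set is {B, F, G, H}; B has the earlier label → B.
Now F, G and H have their prerequisites met. F has the earlier label, so F next.
Ready: G and H. G has the earlier label → G.
Next only H has its prerequisites met → H.
Next only C has its prerequisites met → C.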